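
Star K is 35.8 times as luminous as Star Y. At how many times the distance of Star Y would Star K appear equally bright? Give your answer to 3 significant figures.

5.98

Equal flux requires L_K/d_K² = L_Y/d_Y², so d_K/d_Y = √(L_K/L_Y)
= √(35.8) = 5.983.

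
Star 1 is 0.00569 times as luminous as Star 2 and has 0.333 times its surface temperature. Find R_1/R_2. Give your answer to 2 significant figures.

L ∝ R²T⁴ gives R ∝ √L / T², so
R_1/R_2 = √(0.00569) / (0.333)² = 0.07543 / 0.1109 = 0.6802.

0.68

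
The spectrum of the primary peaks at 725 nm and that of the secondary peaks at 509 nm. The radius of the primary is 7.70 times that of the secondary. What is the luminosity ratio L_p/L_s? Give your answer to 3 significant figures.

Wien's law gives T ∝ 1/λ_max, so T_p/T_s = λ_s/λ_p = 509/725 = 0.7021.
Then L ∝ R²T⁴ gives L_p/L_s = (7.70)² × (0.7021)⁴ = 59.29 × 0.2430 = 14.40.

14.4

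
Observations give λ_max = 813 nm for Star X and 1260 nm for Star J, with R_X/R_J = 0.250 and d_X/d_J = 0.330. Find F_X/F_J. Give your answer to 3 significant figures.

3.31

Wien's law: T_X/T_J = λ_J/λ_X = 1260/813 = 1.550.
L_X/L_J = (R_X/R_J)²(T_X/T_J)⁴ = (0.250)²(1.550)⁴ = 0.3606.
F_X/F_J = (L_X/L_J)/(d_X/d_J)² = 0.3606/(0.330)² = 3.311.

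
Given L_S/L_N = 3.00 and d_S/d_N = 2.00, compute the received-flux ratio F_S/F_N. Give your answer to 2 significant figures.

F = L/(4πd²), so F_S/F_N = (L_S/L_N) / (d_S/d_N)²
= 3.00 / (2.00)² = 3.00 / 4.000 = 0.7500.

0.75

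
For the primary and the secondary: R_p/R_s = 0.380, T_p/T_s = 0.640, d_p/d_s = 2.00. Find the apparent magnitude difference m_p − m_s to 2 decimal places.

5.54

L_p/L_s = (0.380)²(0.640)⁴ = 0.02423.
F_p/F_s = (L_p/L_s)/(d_p/d_s)² = 0.02423/4.000 = 0.006057.
m_p − m_s = −2.5 log₁₀(0.006057) = 5.54.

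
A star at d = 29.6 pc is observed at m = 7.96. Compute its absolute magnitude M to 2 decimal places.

5.60

M = m − 5 log₁₀(d/10 pc) = 7.96 − 5 log₁₀(29.6/10)
  = 7.96 − 5 × 0.471 = 7.96 − 2.36 = 5.60.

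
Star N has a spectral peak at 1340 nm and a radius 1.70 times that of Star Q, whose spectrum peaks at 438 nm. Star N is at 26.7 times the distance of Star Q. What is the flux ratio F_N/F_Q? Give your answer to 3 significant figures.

Wien's law: T_N/T_Q = λ_Q/λ_N = 438/1340 = 0.3269.
L_N/L_Q = (R_N/R_Q)²(T_N/T_Q)⁴ = (1.70)²(0.3269)⁴ = 0.03299.
F_N/F_Q = (L_N/L_Q)/(d_N/d_Q)² = 0.03299/(26.7)² = 4.628×10^-5.

4.63×10^-5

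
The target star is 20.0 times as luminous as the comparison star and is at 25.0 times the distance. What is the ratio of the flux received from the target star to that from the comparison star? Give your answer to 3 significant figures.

0.0320

F = L/(4πd²), so F_t/F_c = (L_t/L_c) / (d_t/d_c)²
= 20.0 / (25.0)² = 20.0 / 625.0 = 0.03200.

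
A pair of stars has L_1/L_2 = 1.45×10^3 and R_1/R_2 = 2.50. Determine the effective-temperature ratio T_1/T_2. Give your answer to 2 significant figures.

3.9

L ∝ R²T⁴ gives T ∝ (L/R²)^(1/4), so
T_1/T_2 = (1.45×10^3 / 2.50²)^(1/4) = (232.0)^(1/4) = 3.903.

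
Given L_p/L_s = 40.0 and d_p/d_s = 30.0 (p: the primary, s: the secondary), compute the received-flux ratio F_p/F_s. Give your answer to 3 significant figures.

F = L/(4πd²), so F_p/F_s = (L_p/L_s) / (d_p/d_s)²
= 40.0 / (30.0)² = 40.0 / 900.0 = 0.04444.

0.0444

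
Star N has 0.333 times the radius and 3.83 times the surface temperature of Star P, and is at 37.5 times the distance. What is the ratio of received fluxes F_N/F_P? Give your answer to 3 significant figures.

0.0170

L_N/L_P = (R_N/R_P)²(T_N/T_P)⁴ = (0.333)² × (3.83)⁴ = 23.86.
F_N/F_P = (L_N/L_P)/(d_N/d_P)² = 23.86 / (37.5)² = 0.01697.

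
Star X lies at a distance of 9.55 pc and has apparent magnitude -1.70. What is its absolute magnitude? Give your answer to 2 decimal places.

M = m − 5 log₁₀(d/10 pc) = -1.70 − 5 log₁₀(9.55/10)
  = -1.70 − 5 × -0.020 = -1.70 − -0.10 = -1.60.

-1.60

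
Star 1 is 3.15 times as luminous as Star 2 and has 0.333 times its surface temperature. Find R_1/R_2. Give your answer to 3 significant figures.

L ∝ R²T⁴ gives R ∝ √L / T², so
R_1/R_2 = √(3.15) / (0.333)² = 1.775 / 0.1109 = 16.01.

16.0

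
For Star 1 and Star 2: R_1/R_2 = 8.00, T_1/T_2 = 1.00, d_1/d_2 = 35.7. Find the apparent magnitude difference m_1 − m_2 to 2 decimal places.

L_1/L_2 = (8.00)²(1.00)⁴ = 64.00.
F_1/F_2 = (L_1/L_2)/(d_1/d_2)² = 64.00/1274 = 0.05022.
m_1 − m_2 = −2.5 log₁₀(0.05022) = 3.25.

3.25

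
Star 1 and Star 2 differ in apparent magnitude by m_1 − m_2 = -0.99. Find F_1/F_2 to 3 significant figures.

2.49

F_1/F_2 = 10^(−(m_1 − m_2)/2.5) = 10^(0.99/2.5) = 10^0.396 = 2.489.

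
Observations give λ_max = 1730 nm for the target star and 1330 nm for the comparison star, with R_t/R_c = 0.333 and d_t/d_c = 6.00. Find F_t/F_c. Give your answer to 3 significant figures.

Wien's law: T_t/T_c = λ_c/λ_t = 1330/1730 = 0.7688.
L_t/L_c = (R_t/R_c)²(T_t/T_c)⁴ = (0.333)²(0.7688)⁴ = 0.03874.
F_t/F_c = (L_t/L_c)/(d_t/d_c)² = 0.03874/(6.00)² = 0.001076.

0.00108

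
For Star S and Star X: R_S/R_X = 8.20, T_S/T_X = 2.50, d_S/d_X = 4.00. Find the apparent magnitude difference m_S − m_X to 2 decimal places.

L_S/L_X = (8.20)²(2.50)⁴ = 2627.
F_S/F_X = (L_S/L_X)/(d_S/d_X)² = 2627/16.00 = 164.2.
m_S − m_X = −2.5 log₁₀(164.2) = -5.54.

-5.54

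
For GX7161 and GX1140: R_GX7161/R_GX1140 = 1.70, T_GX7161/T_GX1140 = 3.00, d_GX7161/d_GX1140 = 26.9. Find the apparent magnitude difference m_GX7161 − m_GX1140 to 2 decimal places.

L_GX7161/L_GX1140 = (1.70)²(3.00)⁴ = 234.1.
F_GX7161/F_GX1140 = (L_GX7161/L_GX1140)/(d_GX7161/d_GX1140)² = 234.1/723.6 = 0.3235.
m_GX7161 − m_GX1140 = −2.5 log₁₀(0.3235) = 1.23.

1.23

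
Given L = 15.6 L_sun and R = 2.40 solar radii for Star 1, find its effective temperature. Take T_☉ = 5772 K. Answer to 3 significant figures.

T/T_☉ = (L/L_☉)^(1/4) / (R/R_☉)^(1/2)
T = 5772 × (15.6)^(1/4) / √(2.40) = 5772 × 1.987 / 1.549 = 7405 K.

7.40×10^3 K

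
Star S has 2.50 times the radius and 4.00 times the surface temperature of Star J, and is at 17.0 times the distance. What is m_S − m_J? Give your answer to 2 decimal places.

-1.86

L_S/L_J = (2.50)²(4.00)⁴ = 1600.
F_S/F_J = (L_S/L_J)/(d_S/d_J)² = 1600/289.0 = 5.536.
m_S − m_J = −2.5 log₁₀(5.536) = -1.86.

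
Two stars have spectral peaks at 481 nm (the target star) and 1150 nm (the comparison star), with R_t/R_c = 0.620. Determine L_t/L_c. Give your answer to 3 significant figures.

Wien's law gives T ∝ 1/λ_max, so T_t/T_c = λ_c/λ_t = 1150/481 = 2.391.
Then L ∝ R²T⁴ gives L_t/L_c = (0.620)² × (2.391)⁴ = 0.3844 × 32.67 = 12.56.

12.6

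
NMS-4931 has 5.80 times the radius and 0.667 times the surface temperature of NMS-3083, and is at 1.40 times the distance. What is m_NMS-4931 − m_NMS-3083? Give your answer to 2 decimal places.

-1.33

L_NMS-4931/L_NMS-3083 = (5.80)²(0.667)⁴ = 6.658.
F_NMS-4931/F_NMS-3083 = (L_NMS-4931/L_NMS-3083)/(d_NMS-4931/d_NMS-3083)² = 6.658/1.960 = 3.397.
m_NMS-4931 − m_NMS-3083 = −2.5 log₁₀(3.397) = -1.33.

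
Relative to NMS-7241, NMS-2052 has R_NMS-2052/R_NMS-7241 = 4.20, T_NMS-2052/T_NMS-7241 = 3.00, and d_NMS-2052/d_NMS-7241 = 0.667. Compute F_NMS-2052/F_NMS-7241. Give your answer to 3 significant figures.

3.21×10^3

L_NMS-2052/L_NMS-7241 = (R_NMS-2052/R_NMS-7241)²(T_NMS-2052/T_NMS-7241)⁴ = (4.20)² × (3.00)⁴ = 1429.
F_NMS-2052/F_NMS-7241 = (L_NMS-2052/L_NMS-7241)/(d_NMS-2052/d_NMS-7241)² = 1429 / (0.667)² = 3212.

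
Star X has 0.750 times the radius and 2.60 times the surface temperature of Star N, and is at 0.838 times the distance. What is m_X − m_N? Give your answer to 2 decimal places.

-3.91

L_X/L_N = (0.750)²(2.60)⁴ = 25.70.
F_X/F_N = (L_X/L_N)/(d_X/d_N)² = 25.70/0.7022 = 36.60.
m_X − m_N = −2.5 log₁₀(36.60) = -3.91.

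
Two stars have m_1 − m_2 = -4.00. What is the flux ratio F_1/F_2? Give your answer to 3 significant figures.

F_1/F_2 = 10^(−(m_1 − m_2)/2.5) = 10^(4.00/2.5) = 10^1.600 = 39.81.

39.8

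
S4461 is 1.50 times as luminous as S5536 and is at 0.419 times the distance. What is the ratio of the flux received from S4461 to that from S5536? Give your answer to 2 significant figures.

8.5

F = L/(4πd²), so F_S4461/F_S5536 = (L_S4461/L_S5536) / (d_S4461/d_S5536)²
= 1.50 / (0.419)² = 1.50 / 0.1756 = 8.544.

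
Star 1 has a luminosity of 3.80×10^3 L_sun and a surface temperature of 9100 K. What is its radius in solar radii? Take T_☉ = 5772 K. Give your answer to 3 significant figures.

24.8 solar radii

R/R_☉ = √(L/L_☉) / (T/T_☉)² = √(3.80×10^3) / (1.577)²
       = 61.64 / 2.486 = 24.80.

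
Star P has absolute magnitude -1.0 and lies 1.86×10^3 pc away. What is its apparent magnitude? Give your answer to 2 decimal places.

m = M + 5 log₁₀(d/10 pc) = -1.0 + 5 log₁₀(1.86×10^3/10)
  = -1.0 + 5 × 2.270 = -1.0 + 11.35 = 10.35.

10.35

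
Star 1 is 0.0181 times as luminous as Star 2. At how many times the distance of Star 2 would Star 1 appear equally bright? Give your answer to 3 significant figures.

0.135

Equal flux requires L_1/d_1² = L_2/d_2², so d_1/d_2 = √(L_1/L_2)
= √(0.0181) = 0.1345.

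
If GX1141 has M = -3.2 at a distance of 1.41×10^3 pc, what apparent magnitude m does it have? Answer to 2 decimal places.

m = M + 5 log₁₀(d/10 pc) = -3.2 + 5 log₁₀(1.41×10^3/10)
  = -3.2 + 5 × 2.149 = -3.2 + 10.75 = 7.55.

7.55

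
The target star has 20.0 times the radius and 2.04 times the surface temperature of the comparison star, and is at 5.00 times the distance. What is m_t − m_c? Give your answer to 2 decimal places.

L_t/L_c = (20.0)²(2.04)⁴ = 6928.
F_t/F_c = (L_t/L_c)/(d_t/d_c)² = 6928/25.00 = 277.1.
m_t − m_c = −2.5 log₁₀(277.1) = -6.11.

-6.11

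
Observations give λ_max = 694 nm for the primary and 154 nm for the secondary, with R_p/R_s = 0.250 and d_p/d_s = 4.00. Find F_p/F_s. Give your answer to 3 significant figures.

Wien's law: T_p/T_s = λ_s/λ_p = 154/694 = 0.2219.
L_p/L_s = (R_p/R_s)²(T_p/T_s)⁴ = (0.250)²(0.2219)⁴ = 1.515×10^-4.
F_p/F_s = (L_p/L_s)/(d_p/d_s)² = 1.515×10^-4/(4.00)² = 9.471×10^-6.

9.47×10^-6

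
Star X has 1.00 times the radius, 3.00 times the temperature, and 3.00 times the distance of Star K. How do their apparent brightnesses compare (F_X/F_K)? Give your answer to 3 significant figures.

9.00

L_X/L_K = (R_X/R_K)²(T_X/T_K)⁴ = (1.00)² × (3.00)⁴ = 81.00.
F_X/F_K = (L_X/L_K)/(d_X/d_K)² = 81.00 / (3.00)² = 9.000.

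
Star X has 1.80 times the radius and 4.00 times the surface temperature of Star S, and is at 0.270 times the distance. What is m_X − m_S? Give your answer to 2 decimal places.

L_X/L_S = (1.80)²(4.00)⁴ = 829.4.
F_X/F_S = (L_X/L_S)/(d_X/d_S)² = 829.4/0.07290 = 1.138×10^4.
m_X − m_S = −2.5 log₁₀(1.138×10^4) = -10.14.

-10.14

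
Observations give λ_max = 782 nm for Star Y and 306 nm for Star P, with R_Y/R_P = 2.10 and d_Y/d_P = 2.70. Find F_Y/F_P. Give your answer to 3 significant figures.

Wien's law: T_Y/T_P = λ_P/λ_Y = 306/782 = 0.3913.
L_Y/L_P = (R_Y/R_P)²(T_Y/T_P)⁴ = (2.10)²(0.3913)⁴ = 0.1034.
F_Y/F_P = (L_Y/L_P)/(d_Y/d_P)² = 0.1034/(2.70)² = 0.01418.

0.0142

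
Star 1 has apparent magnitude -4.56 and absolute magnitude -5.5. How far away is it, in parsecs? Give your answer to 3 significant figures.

m − M = 5 log₁₀(d/10 pc)
-4.56 − (-5.5) = 0.94 = 5 log₁₀(d/10)
d = 10 × 10^(0.94/5) = 10 × 10^0.188 = 15.42 pc.

15.4 pc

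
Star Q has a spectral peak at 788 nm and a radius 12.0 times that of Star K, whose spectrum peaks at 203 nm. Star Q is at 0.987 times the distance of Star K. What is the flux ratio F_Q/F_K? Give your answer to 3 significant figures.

Wien's law: T_Q/T_K = λ_K/λ_Q = 203/788 = 0.2576.
L_Q/L_K = (R_Q/R_K)²(T_Q/T_K)⁴ = (12.0)²(0.2576)⁴ = 0.6342.
F_Q/F_K = (L_Q/L_K)/(d_Q/d_K)² = 0.6342/(0.987)² = 0.6510.

0.651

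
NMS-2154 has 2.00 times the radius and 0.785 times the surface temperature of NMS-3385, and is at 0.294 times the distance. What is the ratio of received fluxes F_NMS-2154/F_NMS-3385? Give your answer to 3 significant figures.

L_NMS-2154/L_NMS-3385 = (R_NMS-2154/R_NMS-3385)²(T_NMS-2154/T_NMS-3385)⁴ = (2.00)² × (0.785)⁴ = 1.519.
F_NMS-2154/F_NMS-3385 = (L_NMS-2154/L_NMS-3385)/(d_NMS-2154/d_NMS-3385)² = 1.519 / (0.294)² = 17.57.

17.6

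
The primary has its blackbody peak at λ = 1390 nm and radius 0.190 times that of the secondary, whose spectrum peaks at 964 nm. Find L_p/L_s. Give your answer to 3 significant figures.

0.00835

Wien's law gives T ∝ 1/λ_max, so T_p/T_s = λ_s/λ_p = 964/1390 = 0.6935.
Then L ∝ R²T⁴ gives L_p/L_s = (0.190)² × (0.6935)⁴ = 0.03610 × 0.2313 = 0.008351.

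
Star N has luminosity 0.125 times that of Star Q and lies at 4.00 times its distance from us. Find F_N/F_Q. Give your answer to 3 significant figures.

0.00781

F = L/(4πd²), so F_N/F_Q = (L_N/L_Q) / (d_N/d_Q)²
= 0.125 / (4.00)² = 0.125 / 16.00 = 0.007812.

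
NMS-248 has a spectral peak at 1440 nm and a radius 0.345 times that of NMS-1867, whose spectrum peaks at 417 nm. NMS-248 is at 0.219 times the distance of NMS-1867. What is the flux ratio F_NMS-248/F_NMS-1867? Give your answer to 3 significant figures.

Wien's law: T_NMS-248/T_NMS-1867 = λ_NMS-1867/λ_NMS-248 = 417/1440 = 0.2896.
L_NMS-248/L_NMS-1867 = (R_NMS-248/R_NMS-1867)²(T_NMS-248/T_NMS-1867)⁴ = (0.345)²(0.2896)⁴ = 8.370×10^-4.
F_NMS-248/F_NMS-1867 = (L_NMS-248/L_NMS-1867)/(d_NMS-248/d_NMS-1867)² = 8.370×10^-4/(0.219)² = 0.01745.

0.0175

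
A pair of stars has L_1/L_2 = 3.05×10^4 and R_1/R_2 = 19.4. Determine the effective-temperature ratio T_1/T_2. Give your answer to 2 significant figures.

3.0

L ∝ R²T⁴ gives T ∝ (L/R²)^(1/4), so
T_1/T_2 = (3.05×10^4 / 19.4²)^(1/4) = (81.04)^(1/4) = 3.000.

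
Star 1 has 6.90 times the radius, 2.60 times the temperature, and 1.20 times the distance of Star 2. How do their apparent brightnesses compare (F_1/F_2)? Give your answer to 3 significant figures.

1.51×10^3

L_1/L_2 = (R_1/R_2)²(T_1/T_2)⁴ = (6.90)² × (2.60)⁴ = 2176.
F_1/F_2 = (L_1/L_2)/(d_1/d_2)² = 2176 / (1.20)² = 1511.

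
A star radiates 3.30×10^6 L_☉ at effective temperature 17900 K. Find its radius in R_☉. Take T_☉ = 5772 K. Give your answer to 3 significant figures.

R/R_☉ = √(L/L_☉) / (T/T_☉)² = √(3.30×10^6) / (3.101)²
       = 1817 / 9.617 = 188.9.

189 R_☉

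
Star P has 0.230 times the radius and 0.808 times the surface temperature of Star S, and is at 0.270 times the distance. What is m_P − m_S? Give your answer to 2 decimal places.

L_P/L_S = (0.230)²(0.808)⁴ = 0.02255.
F_P/F_S = (L_P/L_S)/(d_P/d_S)² = 0.02255/0.07290 = 0.3093.
m_P − m_S = −2.5 log₁₀(0.3093) = 1.27.

1.27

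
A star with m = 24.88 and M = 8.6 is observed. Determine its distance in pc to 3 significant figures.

1.80×10^4 pc

m − M = 5 log₁₀(d/10 pc)
24.88 − (8.6) = 16.28 = 5 log₁₀(d/10)
d = 10 × 10^(16.28/5) = 10 × 10^3.256 = 1.803×10^4 pc.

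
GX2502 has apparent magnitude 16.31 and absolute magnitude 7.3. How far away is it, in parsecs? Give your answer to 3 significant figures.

634 pc

m − M = 5 log₁₀(d/10 pc)
16.31 − (7.3) = 9.01 = 5 log₁₀(d/10)
d = 10 × 10^(9.01/5) = 10 × 10^1.802 = 633.9 pc.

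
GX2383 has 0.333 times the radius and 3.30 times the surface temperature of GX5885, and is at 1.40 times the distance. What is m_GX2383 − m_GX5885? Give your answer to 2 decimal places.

L_GX2383/L_GX5885 = (0.333)²(3.30)⁴ = 13.15.
F_GX2383/F_GX5885 = (L_GX2383/L_GX5885)/(d_GX2383/d_GX5885)² = 13.15/1.960 = 6.709.
m_GX2383 − m_GX5885 = −2.5 log₁₀(6.709) = -2.07.

-2.07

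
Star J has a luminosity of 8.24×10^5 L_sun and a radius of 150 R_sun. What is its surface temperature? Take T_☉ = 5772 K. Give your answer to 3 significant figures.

T/T_☉ = (L/L_☉)^(1/4) / (R/R_☉)^(1/2)
T = 5772 × (8.24×10^5)^(1/4) / √(150) = 5772 × 30.13 / 12.25 = 1.420×10^4 K.

1.42×10^4 K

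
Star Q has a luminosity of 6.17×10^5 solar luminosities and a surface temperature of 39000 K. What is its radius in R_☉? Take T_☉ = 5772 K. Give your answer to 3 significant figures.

17.2 R_☉

R/R_☉ = √(L/L_☉) / (T/T_☉)² = √(6.17×10^5) / (6.757)²
       = 785.5 / 45.65 = 17.21.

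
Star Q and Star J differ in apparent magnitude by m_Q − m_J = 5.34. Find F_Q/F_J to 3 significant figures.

0.00731

F_Q/F_J = 10^(−(m_Q − m_J)/2.5) = 10^(-5.34/2.5) = 10^-2.136 = 0.007311.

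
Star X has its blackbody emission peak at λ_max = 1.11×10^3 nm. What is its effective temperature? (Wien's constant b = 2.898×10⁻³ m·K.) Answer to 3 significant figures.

2.61×10^3 K

T = b/λ_max = 2.898×10⁻³ / (1.11×10^3×10⁻⁹) = 2611 K.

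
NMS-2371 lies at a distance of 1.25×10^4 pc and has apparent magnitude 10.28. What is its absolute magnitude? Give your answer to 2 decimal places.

M = m − 5 log₁₀(d/10 pc) = 10.28 − 5 log₁₀(1.25×10^4/10)
  = 10.28 − 5 × 3.097 = 10.28 − 15.48 = -5.20.

-5.20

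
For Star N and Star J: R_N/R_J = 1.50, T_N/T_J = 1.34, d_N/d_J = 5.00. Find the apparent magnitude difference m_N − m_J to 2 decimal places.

1.34

L_N/L_J = (1.50)²(1.34)⁴ = 7.254.
F_N/F_J = (L_N/L_J)/(d_N/d_J)² = 7.254/25.00 = 0.2902.
m_N − m_J = −2.5 log₁₀(0.2902) = 1.34.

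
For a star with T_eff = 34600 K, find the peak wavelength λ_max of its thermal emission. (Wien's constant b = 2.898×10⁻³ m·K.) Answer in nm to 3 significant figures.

λ_max = b/T = 2.898×10⁻³ / 34600 = 8.38×10^-8 m = 83.76 nm.

83.8 nm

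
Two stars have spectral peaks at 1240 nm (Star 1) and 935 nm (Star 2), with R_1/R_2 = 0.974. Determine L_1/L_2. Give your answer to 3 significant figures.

0.307

Wien's law gives T ∝ 1/λ_max, so T_1/T_2 = λ_2/λ_1 = 935/1240 = 0.7540.
Then L ∝ R²T⁴ gives L_1/L_2 = (0.974)² × (0.7540)⁴ = 0.9487 × 0.3233 = 0.3067.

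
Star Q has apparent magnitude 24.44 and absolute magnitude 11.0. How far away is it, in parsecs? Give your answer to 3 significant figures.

4.88×10^3 pc

m − M = 5 log₁₀(d/10 pc)
24.44 − (11.0) = 13.44 = 5 log₁₀(d/10)
d = 10 × 10^(13.44/5) = 10 × 10^2.688 = 4875 pc.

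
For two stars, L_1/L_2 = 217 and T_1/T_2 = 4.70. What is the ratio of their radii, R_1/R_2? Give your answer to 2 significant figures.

L ∝ R²T⁴ gives R ∝ √L / T², so
R_1/R_2 = √(217) / (4.70)² = 14.73 / 22.09 = 0.6669.

0.67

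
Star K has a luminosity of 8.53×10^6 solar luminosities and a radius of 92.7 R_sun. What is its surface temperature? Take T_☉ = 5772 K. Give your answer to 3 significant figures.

T/T_☉ = (L/L_☉)^(1/4) / (R/R_☉)^(1/2)
T = 5772 × (8.53×10^6)^(1/4) / √(92.7) = 5772 × 54.04 / 9.628 = 3.240×10^4 K.

3.24×10^4 K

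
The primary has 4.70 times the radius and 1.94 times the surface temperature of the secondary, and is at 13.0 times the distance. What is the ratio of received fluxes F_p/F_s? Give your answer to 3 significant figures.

1.85

L_p/L_s = (R_p/R_s)²(T_p/T_s)⁴ = (4.70)² × (1.94)⁴ = 312.9.
F_p/F_s = (L_p/L_s)/(d_p/d_s)² = 312.9 / (13.0)² = 1.851.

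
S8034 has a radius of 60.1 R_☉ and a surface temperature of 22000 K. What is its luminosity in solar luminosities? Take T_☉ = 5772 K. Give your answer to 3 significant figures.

L/L_☉ = (R/R_☉)² (T/T_☉)⁴ = (60.1)² × (22000/5772)⁴
       = 3612 × (3.812)⁴ = 3612 × 211.1 = 7.623×10^5.

7.62×10^5 solar luminosities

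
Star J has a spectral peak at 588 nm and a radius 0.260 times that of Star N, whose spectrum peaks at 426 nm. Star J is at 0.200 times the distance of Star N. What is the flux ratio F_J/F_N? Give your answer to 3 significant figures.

0.466

Wien's law: T_J/T_N = λ_N/λ_J = 426/588 = 0.7245.
L_J/L_N = (R_J/R_N)²(T_J/T_N)⁴ = (0.260)²(0.7245)⁴ = 0.01862.
F_J/F_N = (L_J/L_N)/(d_J/d_N)² = 0.01862/(0.200)² = 0.4656.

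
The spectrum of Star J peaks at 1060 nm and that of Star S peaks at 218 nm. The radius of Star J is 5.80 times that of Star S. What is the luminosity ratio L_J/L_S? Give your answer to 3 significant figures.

0.0602

Wien's law gives T ∝ 1/λ_max, so T_J/T_S = λ_S/λ_J = 218/1060 = 0.2057.
Then L ∝ R²T⁴ gives L_J/L_S = (5.80)² × (0.2057)⁴ = 33.64 × 0.001789 = 0.06018.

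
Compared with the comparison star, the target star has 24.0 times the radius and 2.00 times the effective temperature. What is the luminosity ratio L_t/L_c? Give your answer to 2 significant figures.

From the Stefan–Boltzmann law, L ∝ R²T⁴, so
L_t/L_c = (R_t/R_c)² (T_t/T_c)⁴ = (24.0)² × (2.00)⁴ = 576.0 × 16.00 = 9216.

9.2×10^3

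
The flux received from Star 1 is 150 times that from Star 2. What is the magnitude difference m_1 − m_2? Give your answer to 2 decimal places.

-5.44

m_1 − m_2 = −2.5 log₁₀(F_1/F_2) = −2.5 log₁₀(150) = −2.5 × (2.176) = -5.440.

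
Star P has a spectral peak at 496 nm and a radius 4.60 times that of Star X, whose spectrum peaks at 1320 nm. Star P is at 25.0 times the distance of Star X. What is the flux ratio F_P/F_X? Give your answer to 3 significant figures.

Wien's law: T_P/T_X = λ_X/λ_P = 1320/496 = 2.661.
L_P/L_X = (R_P/R_X)²(T_P/T_X)⁴ = (4.60)²(2.661)⁴ = 1061.
F_P/F_X = (L_P/L_X)/(d_P/d_X)² = 1061/(25.0)² = 1.698.

1.70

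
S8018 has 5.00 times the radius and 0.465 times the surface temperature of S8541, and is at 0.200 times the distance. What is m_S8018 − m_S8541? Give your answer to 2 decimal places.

L_S8018/L_S8541 = (5.00)²(0.465)⁴ = 1.169.
F_S8018/F_S8541 = (L_S8018/L_S8541)/(d_S8018/d_S8541)² = 1.169/0.04000 = 29.22.
m_S8018 − m_S8541 = −2.5 log₁₀(29.22) = -3.66.

-3.66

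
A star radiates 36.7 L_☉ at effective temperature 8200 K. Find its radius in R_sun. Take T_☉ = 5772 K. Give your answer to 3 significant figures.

3.00 R_sun

R/R_☉ = √(L/L_☉) / (T/T_☉)² = √(36.7) / (1.421)²
       = 6.058 / 2.018 = 3.002.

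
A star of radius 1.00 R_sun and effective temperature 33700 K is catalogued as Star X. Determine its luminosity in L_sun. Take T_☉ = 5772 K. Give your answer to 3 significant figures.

1.16×10^3 L_sun

L/L_☉ = (R/R_☉)² (T/T_☉)⁴ = (1.00)² × (33700/5772)⁴
       = 1.000 × (5.839)⁴ = 1.000 × 1162 = 1162.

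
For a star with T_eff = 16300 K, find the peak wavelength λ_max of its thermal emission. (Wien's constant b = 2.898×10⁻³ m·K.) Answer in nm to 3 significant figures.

178 nm

λ_max = b/T = 2.898×10⁻³ / 16300 = 1.78×10^-7 m = 177.8 nm.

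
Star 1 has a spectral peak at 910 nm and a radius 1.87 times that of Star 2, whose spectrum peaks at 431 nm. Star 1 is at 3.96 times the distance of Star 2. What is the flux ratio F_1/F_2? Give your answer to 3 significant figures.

0.0112

Wien's law: T_1/T_2 = λ_2/λ_1 = 431/910 = 0.4736.
L_1/L_2 = (R_1/R_2)²(T_1/T_2)⁴ = (1.87)²(0.4736)⁴ = 0.1760.
F_1/F_2 = (L_1/L_2)/(d_1/d_2)² = 0.1760/(3.96)² = 0.01122.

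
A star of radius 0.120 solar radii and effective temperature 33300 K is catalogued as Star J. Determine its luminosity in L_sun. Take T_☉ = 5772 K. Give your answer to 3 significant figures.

L/L_☉ = (R/R_☉)² (T/T_☉)⁴ = (0.120)² × (33300/5772)⁴
       = 0.01440 × (5.769)⁴ = 0.01440 × 1108 = 15.95.

16.0 L_sun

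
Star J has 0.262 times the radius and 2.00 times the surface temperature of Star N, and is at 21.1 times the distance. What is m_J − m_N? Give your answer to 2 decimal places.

L_J/L_N = (0.262)²(2.00)⁴ = 1.098.
F_J/F_N = (L_J/L_N)/(d_J/d_N)² = 1.098/445.2 = 0.002467.
m_J − m_N = −2.5 log₁₀(0.002467) = 6.52.

6.52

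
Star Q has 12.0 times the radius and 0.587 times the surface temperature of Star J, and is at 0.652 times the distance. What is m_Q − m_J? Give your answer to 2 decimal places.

L_Q/L_J = (12.0)²(0.587)⁴ = 17.10.
F_Q/F_J = (L_Q/L_J)/(d_Q/d_J)² = 17.10/0.4251 = 40.22.
m_Q − m_J = −2.5 log₁₀(40.22) = -4.01.

-4.01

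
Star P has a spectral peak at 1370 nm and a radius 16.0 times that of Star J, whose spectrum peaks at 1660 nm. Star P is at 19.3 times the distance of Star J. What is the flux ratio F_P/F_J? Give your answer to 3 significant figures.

1.48

Wien's law: T_P/T_J = λ_J/λ_P = 1660/1370 = 1.212.
L_P/L_J = (R_P/R_J)²(T_P/T_J)⁴ = (16.0)²(1.212)⁴ = 551.8.
F_P/F_J = (L_P/L_J)/(d_P/d_J)² = 551.8/(19.3)² = 1.481.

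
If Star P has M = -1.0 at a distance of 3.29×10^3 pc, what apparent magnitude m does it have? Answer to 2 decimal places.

11.59

m = M + 5 log₁₀(d/10 pc) = -1.0 + 5 log₁₀(3.29×10^3/10)
  = -1.0 + 5 × 2.517 = -1.0 + 12.59 = 11.59.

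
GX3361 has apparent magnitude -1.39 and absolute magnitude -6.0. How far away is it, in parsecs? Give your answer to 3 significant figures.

m − M = 5 log₁₀(d/10 pc)
-1.39 − (-6.0) = 4.61 = 5 log₁₀(d/10)
d = 10 × 10^(4.61/5) = 10 × 10^0.922 = 83.56 pc.

83.6 pc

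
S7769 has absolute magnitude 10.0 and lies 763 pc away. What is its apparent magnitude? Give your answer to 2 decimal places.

m = M + 5 log₁₀(d/10 pc) = 10.0 + 5 log₁₀(763/10)
  = 10.0 + 5 × 1.883 = 10.0 + 9.41 = 19.41.

19.41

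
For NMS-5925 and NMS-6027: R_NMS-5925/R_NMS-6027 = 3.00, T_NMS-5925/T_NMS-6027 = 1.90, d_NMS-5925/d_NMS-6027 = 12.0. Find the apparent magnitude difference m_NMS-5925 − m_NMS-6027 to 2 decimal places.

0.22

L_NMS-5925/L_NMS-6027 = (3.00)²(1.90)⁴ = 117.3.
F_NMS-5925/F_NMS-6027 = (L_NMS-5925/L_NMS-6027)/(d_NMS-5925/d_NMS-6027)² = 117.3/144.0 = 0.8145.
m_NMS-5925 − m_NMS-6027 = −2.5 log₁₀(0.8145) = 0.22.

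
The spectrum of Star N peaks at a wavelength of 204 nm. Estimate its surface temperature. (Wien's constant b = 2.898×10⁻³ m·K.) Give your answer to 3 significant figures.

1.42×10^4 K

T = b/λ_max = 2.898×10⁻³ / (204×10⁻⁹) = 1.421×10^4 K.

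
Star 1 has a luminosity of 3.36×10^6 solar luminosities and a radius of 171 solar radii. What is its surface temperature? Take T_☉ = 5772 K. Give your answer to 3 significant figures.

1.89×10^4 K

T/T_☉ = (L/L_☉)^(1/4) / (R/R_☉)^(1/2)
T = 5772 × (3.36×10^6)^(1/4) / √(171) = 5772 × 42.81 / 13.08 = 1.890×10^4 K.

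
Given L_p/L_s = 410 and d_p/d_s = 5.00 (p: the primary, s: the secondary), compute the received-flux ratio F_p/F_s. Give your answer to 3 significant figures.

16.4

F = L/(4πd²), so F_p/F_s = (L_p/L_s) / (d_p/d_s)²
= 410 / (5.00)² = 410 / 25.00 = 16.40.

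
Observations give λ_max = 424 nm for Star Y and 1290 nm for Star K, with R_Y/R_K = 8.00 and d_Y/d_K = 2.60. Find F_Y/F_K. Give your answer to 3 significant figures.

811

Wien's law: T_Y/T_K = λ_K/λ_Y = 1290/424 = 3.042.
L_Y/L_K = (R_Y/R_K)²(T_Y/T_K)⁴ = (8.00)²(3.042)⁴ = 5484.
F_Y/F_K = (L_Y/L_K)/(d_Y/d_K)² = 5484/(2.60)² = 811.2.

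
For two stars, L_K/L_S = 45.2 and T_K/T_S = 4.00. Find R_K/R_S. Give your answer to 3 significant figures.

0.420

L ∝ R²T⁴ gives R ∝ √L / T², so
R_K/R_S = √(45.2) / (4.00)² = 6.723 / 16.00 = 0.4202.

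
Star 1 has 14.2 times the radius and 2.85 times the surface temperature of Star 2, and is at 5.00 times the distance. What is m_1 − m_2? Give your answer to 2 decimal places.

L_1/L_2 = (14.2)²(2.85)⁴ = 1.330×10^4.
F_1/F_2 = (L_1/L_2)/(d_1/d_2)² = 1.330×10^4/25.00 = 532.1.
m_1 − m_2 = −2.5 log₁₀(532.1) = -6.82.

-6.82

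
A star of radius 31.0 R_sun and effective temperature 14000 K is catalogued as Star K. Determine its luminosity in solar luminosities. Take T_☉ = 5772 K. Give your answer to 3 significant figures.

3.33×10^4 solar luminosities

L/L_☉ = (R/R_☉)² (T/T_☉)⁴ = (31.0)² × (14000/5772)⁴
       = 961.0 × (2.426)⁴ = 961.0 × 34.61 = 3.326×10^4.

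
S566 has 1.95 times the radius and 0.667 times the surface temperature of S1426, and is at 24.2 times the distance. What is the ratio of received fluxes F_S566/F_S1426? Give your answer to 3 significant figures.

L_S566/L_S1426 = (R_S566/R_S1426)²(T_S566/T_S1426)⁴ = (1.95)² × (0.667)⁴ = 0.7526.
F_S566/F_S1426 = (L_S566/L_S1426)/(d_S566/d_S1426)² = 0.7526 / (24.2)² = 0.001285.

0.00129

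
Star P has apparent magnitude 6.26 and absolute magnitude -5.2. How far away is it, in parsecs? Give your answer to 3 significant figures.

1.96×10^3 pc

m − M = 5 log₁₀(d/10 pc)
6.26 − (-5.2) = 11.46 = 5 log₁₀(d/10)
d = 10 × 10^(11.46/5) = 10 × 10^2.292 = 1959 pc.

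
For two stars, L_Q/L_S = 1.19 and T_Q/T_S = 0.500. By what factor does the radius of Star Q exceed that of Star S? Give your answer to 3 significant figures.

L ∝ R²T⁴ gives R ∝ √L / T², so
R_Q/R_S = √(1.19) / (0.500)² = 1.091 / 0.2500 = 4.363.

4.36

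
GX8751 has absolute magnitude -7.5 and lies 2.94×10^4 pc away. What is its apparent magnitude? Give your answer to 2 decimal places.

m = M + 5 log₁₀(d/10 pc) = -7.5 + 5 log₁₀(2.94×10^4/10)
  = -7.5 + 5 × 3.468 = -7.5 + 17.34 = 9.84.

9.84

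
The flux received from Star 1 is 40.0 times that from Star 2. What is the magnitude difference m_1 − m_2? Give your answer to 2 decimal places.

-4.01

m_1 − m_2 = −2.5 log₁₀(F_1/F_2) = −2.5 log₁₀(40.0) = −2.5 × (1.602) = -4.005.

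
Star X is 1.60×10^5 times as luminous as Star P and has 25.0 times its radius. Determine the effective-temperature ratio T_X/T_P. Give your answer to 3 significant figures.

L ∝ R²T⁴ gives T ∝ (L/R²)^(1/4), so
T_X/T_P = (1.60×10^5 / 25.0²)^(1/4) = (256.0)^(1/4) = 4.000.

4.00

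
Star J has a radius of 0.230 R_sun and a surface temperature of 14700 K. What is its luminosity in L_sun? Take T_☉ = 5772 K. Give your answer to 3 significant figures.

2.23 L_sun

L/L_☉ = (R/R_☉)² (T/T_☉)⁴ = (0.230)² × (14700/5772)⁴
       = 0.05290 × (2.547)⁴ = 0.05290 × 42.07 = 2.225.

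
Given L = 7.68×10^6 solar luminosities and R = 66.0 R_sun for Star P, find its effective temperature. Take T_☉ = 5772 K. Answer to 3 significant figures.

T/T_☉ = (L/L_☉)^(1/4) / (R/R_☉)^(1/2)
T = 5772 × (7.68×10^6)^(1/4) / √(66.0) = 5772 × 52.64 / 8.124 = 3.740×10^4 K.

3.74×10^4 K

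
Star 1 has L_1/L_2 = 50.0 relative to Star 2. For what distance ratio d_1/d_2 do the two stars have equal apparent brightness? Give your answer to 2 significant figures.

Equal flux requires L_1/d_1² = L_2/d_2², so d_1/d_2 = √(L_1/L_2)
= √(50.0) = 7.071.

7.1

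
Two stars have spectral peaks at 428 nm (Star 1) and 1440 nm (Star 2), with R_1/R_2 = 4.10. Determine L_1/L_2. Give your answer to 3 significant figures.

Wien's law gives T ∝ 1/λ_max, so T_1/T_2 = λ_2/λ_1 = 1440/428 = 3.364.
Then L ∝ R²T⁴ gives L_1/L_2 = (4.10)² × (3.364)⁴ = 16.81 × 128.1 = 2154.

2.15×10^3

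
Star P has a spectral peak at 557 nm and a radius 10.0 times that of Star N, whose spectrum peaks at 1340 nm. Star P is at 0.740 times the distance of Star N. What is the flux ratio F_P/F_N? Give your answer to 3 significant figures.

Wien's law: T_P/T_N = λ_N/λ_P = 1340/557 = 2.406.
L_P/L_N = (R_P/R_N)²(T_P/T_N)⁴ = (10.0)²(2.406)⁴ = 3350.
F_P/F_N = (L_P/L_N)/(d_P/d_N)² = 3350/(0.740)² = 6117.

6.12×10^3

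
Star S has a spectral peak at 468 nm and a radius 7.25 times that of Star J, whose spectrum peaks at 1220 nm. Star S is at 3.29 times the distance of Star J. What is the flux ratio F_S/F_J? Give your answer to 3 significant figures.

Wien's law: T_S/T_J = λ_J/λ_S = 1220/468 = 2.607.
L_S/L_J = (R_S/R_J)²(T_S/T_J)⁴ = (7.25)²(2.607)⁴ = 2427.
F_S/F_J = (L_S/L_J)/(d_S/d_J)² = 2427/(3.29)² = 224.3.

224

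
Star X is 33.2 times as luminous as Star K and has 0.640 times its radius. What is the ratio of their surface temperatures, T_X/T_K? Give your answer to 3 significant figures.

L ∝ R²T⁴ gives T ∝ (L/R²)^(1/4), so
T_X/T_K = (33.2 / 0.640²)^(1/4) = (81.05)^(1/4) = 3.001.

3.00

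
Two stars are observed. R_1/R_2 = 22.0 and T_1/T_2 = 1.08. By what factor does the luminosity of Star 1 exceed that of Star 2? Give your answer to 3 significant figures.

From the Stefan–Boltzmann law, L ∝ R²T⁴, so
L_1/L_2 = (R_1/R_2)² (T_1/T_2)⁴ = (22.0)² × (1.08)⁴ = 484.0 × 1.360 = 658.5.

658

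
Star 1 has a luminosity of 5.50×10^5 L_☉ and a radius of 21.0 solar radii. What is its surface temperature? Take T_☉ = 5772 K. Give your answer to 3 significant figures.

T/T_☉ = (L/L_☉)^(1/4) / (R/R_☉)^(1/2)
T = 5772 × (5.50×10^5)^(1/4) / √(21.0) = 5772 × 27.23 / 4.583 = 3.430×10^4 K.

3.43×10^4 K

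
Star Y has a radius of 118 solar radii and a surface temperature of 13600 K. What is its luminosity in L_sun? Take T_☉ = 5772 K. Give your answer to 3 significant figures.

L/L_☉ = (R/R_☉)² (T/T_☉)⁴ = (118)² × (13600/5772)⁴
       = 1.392×10^4 × (2.356)⁴ = 1.392×10^4 × 30.82 = 4.292×10^5.

4.29×10^5 L_sun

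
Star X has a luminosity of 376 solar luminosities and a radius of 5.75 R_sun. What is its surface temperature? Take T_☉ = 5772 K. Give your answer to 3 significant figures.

1.06×10^4 K

T/T_☉ = (L/L_☉)^(1/4) / (R/R_☉)^(1/2)
T = 5772 × (376)^(1/4) / √(5.75) = 5772 × 4.403 / 2.398 = 1.060×10^4 K.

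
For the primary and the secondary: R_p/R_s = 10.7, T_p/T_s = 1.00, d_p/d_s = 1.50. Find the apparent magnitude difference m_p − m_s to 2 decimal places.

L_p/L_s = (10.7)²(1.00)⁴ = 114.5.
F_p/F_s = (L_p/L_s)/(d_p/d_s)² = 114.5/2.250 = 50.88.
m_p − m_s = −2.5 log₁₀(50.88) = -4.27.

-4.27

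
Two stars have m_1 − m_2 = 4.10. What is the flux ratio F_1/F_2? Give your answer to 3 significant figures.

F_1/F_2 = 10^(−(m_1 − m_2)/2.5) = 10^(-4.10/2.5) = 10^-1.640 = 0.02291.

0.0229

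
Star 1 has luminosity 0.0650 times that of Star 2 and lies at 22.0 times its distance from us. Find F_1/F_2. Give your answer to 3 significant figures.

1.34×10^-4

F = L/(4πd²), so F_1/F_2 = (L_1/L_2) / (d_1/d_2)²
= 0.0650 / (22.0)² = 0.0650 / 484.0 = 1.343×10^-4.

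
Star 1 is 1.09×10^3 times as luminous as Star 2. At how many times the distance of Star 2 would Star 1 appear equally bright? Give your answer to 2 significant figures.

Equal flux requires L_1/d_1² = L_2/d_2², so d_1/d_2 = √(L_1/L_2)
= √(1.09×10^3) = 33.02.

33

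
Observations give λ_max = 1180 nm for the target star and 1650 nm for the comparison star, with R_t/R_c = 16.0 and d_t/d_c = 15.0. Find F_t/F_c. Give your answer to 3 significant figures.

Wien's law: T_t/T_c = λ_c/λ_t = 1650/1180 = 1.398.
L_t/L_c = (R_t/R_c)²(T_t/T_c)⁴ = (16.0)²(1.398)⁴ = 978.7.
F_t/F_c = (L_t/L_c)/(d_t/d_c)² = 978.7/(15.0)² = 4.350.

4.35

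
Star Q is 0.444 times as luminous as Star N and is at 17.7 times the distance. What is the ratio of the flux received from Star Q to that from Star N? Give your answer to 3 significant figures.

0.00142

F = L/(4πd²), so F_Q/F_N = (L_Q/L_N) / (d_Q/d_N)²
= 0.444 / (17.7)² = 0.444 / 313.3 = 0.001417.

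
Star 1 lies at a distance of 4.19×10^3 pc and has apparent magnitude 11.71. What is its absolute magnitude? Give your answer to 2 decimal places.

-1.40

M = m − 5 log₁₀(d/10 pc) = 11.71 − 5 log₁₀(4.19×10^3/10)
  = 11.71 − 5 × 2.622 = 11.71 − 13.11 = -1.40.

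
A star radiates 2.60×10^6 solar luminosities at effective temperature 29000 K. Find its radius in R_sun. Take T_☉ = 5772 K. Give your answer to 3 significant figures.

R/R_☉ = √(L/L_☉) / (T/T_☉)² = √(2.60×10^6) / (5.024)²
       = 1612 / 25.24 = 63.88.

63.9 R_sun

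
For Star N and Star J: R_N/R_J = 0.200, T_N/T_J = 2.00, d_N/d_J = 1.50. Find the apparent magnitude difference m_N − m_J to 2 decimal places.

L_N/L_J = (0.200)²(2.00)⁴ = 0.6400.
F_N/F_J = (L_N/L_J)/(d_N/d_J)² = 0.6400/2.250 = 0.2844.
m_N − m_J = −2.5 log₁₀(0.2844) = 1.37.

1.37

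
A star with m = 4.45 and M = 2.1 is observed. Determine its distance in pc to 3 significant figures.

m − M = 5 log₁₀(d/10 pc)
4.45 − (2.1) = 2.35 = 5 log₁₀(d/10)
d = 10 × 10^(2.35/5) = 10 × 10^0.470 = 29.51 pc.

29.5 pc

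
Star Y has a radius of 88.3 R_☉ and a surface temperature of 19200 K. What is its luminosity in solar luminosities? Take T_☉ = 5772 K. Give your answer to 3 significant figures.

L/L_☉ = (R/R_☉)² (T/T_☉)⁴ = (88.3)² × (19200/5772)⁴
       = 7797 × (3.326)⁴ = 7797 × 122.4 = 9.546×10^5.

9.55×10^5 solar luminosities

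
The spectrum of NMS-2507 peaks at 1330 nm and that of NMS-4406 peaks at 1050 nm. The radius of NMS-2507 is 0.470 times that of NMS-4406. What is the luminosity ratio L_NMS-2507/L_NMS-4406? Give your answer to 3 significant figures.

0.0858

Wien's law gives T ∝ 1/λ_max, so T_NMS-2507/T_NMS-4406 = λ_NMS-4406/λ_NMS-2507 = 1050/1330 = 0.7895.
Then L ∝ R²T⁴ gives L_NMS-2507/L_NMS-4406 = (0.470)² × (0.7895)⁴ = 0.2209 × 0.3885 = 0.08581.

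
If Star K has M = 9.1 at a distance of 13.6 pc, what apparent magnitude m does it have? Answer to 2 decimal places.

m = M + 5 log₁₀(d/10 pc) = 9.1 + 5 log₁₀(13.6/10)
  = 9.1 + 5 × 0.134 = 9.1 + 0.67 = 9.77.

9.77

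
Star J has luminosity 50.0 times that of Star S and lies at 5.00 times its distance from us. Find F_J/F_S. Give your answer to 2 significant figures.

F = L/(4πd²), so F_J/F_S = (L_J/L_S) / (d_J/d_S)²
= 50.0 / (5.00)² = 50.0 / 25.00 = 2.000.

2.0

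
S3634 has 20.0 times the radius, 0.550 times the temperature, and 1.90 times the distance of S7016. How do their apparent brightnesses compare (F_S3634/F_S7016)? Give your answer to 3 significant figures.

L_S3634/L_S7016 = (R_S3634/R_S7016)²(T_S3634/T_S7016)⁴ = (20.0)² × (0.550)⁴ = 36.60.
F_S3634/F_S7016 = (L_S3634/L_S7016)/(d_S3634/d_S7016)² = 36.60 / (1.90)² = 10.14.

10.1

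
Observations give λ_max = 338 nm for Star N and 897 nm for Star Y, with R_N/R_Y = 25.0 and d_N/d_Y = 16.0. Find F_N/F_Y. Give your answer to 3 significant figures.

121

Wien's law: T_N/T_Y = λ_Y/λ_N = 897/338 = 2.654.
L_N/L_Y = (R_N/R_Y)²(T_N/T_Y)⁴ = (25.0)²(2.654)⁴ = 3.100×10^4.
F_N/F_Y = (L_N/L_Y)/(d_N/d_Y)² = 3.100×10^4/(16.0)² = 121.1.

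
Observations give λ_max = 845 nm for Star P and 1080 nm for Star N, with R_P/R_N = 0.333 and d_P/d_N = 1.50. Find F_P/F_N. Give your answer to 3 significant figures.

Wien's law: T_P/T_N = λ_N/λ_P = 1080/845 = 1.278.
L_P/L_N = (R_P/R_N)²(T_P/T_N)⁴ = (0.333)²(1.278)⁴ = 0.2959.
F_P/F_N = (L_P/L_N)/(d_P/d_N)² = 0.2959/(1.50)² = 0.1315.

0.132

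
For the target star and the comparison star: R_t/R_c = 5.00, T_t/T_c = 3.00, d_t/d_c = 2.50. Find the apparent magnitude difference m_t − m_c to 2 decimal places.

L_t/L_c = (5.00)²(3.00)⁴ = 2025.
F_t/F_c = (L_t/L_c)/(d_t/d_c)² = 2025/6.250 = 324.0.
m_t − m_c = −2.5 log₁₀(324.0) = -6.28.

-6.28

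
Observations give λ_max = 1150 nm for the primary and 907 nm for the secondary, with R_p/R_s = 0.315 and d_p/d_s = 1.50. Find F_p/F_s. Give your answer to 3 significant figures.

Wien's law: T_p/T_s = λ_s/λ_p = 907/1150 = 0.7887.
L_p/L_s = (R_p/R_s)²(T_p/T_s)⁴ = (0.315)²(0.7887)⁴ = 0.03839.
F_p/F_s = (L_p/L_s)/(d_p/d_s)² = 0.03839/(1.50)² = 0.01706.

0.0171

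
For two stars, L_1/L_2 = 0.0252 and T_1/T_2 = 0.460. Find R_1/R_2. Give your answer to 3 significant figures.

0.750

L ∝ R²T⁴ gives R ∝ √L / T², so
R_1/R_2 = √(0.0252) / (0.460)² = 0.1587 / 0.2116 = 0.7502.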